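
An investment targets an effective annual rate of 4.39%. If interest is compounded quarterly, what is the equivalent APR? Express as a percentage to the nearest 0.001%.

4.320%

(1 + r/4)^4 − 1 = 0.0439, so 1 + r/4 = 1.0439^(1/4).
r/4 = 0.010799, so r = 0.043195 = 4.320%.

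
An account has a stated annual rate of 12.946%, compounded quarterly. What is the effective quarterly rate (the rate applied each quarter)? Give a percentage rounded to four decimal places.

With a nominal annual rate compounded quarterly, the periodic rate is the nominal rate divided by 4.
i = 0.12946 / 4 = 0.0323650 = 3.2365%.

3.2365%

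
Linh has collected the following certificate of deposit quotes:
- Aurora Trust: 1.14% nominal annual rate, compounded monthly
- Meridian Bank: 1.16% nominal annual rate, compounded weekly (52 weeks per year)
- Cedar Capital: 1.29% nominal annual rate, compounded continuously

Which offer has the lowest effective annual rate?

Aurora Trust: (1 + 0.0114/12)^12 − 1 = 1.146%
Meridian Bank: (1 + 0.0116/52)^52 − 1 = 1.167%
Cedar Capital: e^0.0129 − 1 = 1.298%
The lowest effective annual rate is Aurora Trust at 1.146%.

Aurora Trust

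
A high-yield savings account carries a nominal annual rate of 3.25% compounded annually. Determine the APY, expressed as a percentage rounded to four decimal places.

Annual compounding means the effective rate equals the nominal rate: 3.2500%.

3.2500%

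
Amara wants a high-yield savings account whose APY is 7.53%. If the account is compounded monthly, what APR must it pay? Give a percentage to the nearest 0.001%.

7.282%

(1 + r/12)^12 − 1 = 0.0753, so 1 + r/12 = 1.0753^(1/12).
r/12 = 0.006068, so r = 0.072820 = 7.282%.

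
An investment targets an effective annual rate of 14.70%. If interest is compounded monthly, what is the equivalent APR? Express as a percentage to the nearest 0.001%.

(1 + r/12)^12 − 1 = 0.1470, so 1 + r/12 = 1.1470^(1/12).
r/12 = 0.011495, so r = 0.137937 = 13.794%.

13.794%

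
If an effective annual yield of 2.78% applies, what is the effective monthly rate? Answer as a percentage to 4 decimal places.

The per-month rate i satisfies (1 + i)^12 = 1 + 0.0278.
i = 1.0278^(1/12) − 1 = 0.0022877 = 0.2288%.

0.2288%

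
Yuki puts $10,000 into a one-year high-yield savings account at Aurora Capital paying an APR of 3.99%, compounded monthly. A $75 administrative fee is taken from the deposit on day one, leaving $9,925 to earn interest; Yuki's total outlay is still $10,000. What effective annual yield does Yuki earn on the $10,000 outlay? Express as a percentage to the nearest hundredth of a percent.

Value after one year: 9,925 × (1 + 0.0399/12)^12 = 9,925 × 1.040638 = $10,328.33.
Effective yield on the $10,000 outlay: 10,328.33 / 10,000 − 1 = 0.032833 = 3.28%.

3.28%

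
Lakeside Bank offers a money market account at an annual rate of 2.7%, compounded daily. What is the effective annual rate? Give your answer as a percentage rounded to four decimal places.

2.7367%

EAR = (1 + 0.027/365)^365 − 1.
= 1.027367 − 1 = 2.7367%.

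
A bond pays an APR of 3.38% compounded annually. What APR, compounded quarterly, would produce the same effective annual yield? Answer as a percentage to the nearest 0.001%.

3.338%

Compounded annually, EAR = nominal = 0.033800.
Solve (1 + r/4)^4 = 1.033800: r/4 = 1.033800^(1/4) − 1 = 0.008345, so r = 0.033380 = 3.338%.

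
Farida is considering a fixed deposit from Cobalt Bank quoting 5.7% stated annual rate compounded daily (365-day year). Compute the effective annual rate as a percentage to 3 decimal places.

EAR = (1 + 0.057/365)^365 − 1.
= (1 + 0.000156)^365 − 1 = 1.058651 − 1 = 5.865%.

5.865%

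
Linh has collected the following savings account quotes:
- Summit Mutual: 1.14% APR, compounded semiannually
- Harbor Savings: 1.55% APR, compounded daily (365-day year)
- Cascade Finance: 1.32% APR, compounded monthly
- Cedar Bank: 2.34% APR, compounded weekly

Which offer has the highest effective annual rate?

Cedar Bank

Summit Mutual: (1 + 0.0114/2)^2 − 1 = 1.143%
Harbor Savings: (1 + 0.0155/365)^365 − 1 = 1.562%
Cascade Finance: (1 + 0.0132/12)^12 − 1 = 1.328%
Cedar Bank: (1 + 0.0234/52)^52 − 1 = 2.367%
The highest effective annual rate is Cedar Bank at 2.367%.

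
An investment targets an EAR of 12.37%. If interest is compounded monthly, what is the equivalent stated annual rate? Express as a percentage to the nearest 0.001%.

(1 + r/12)^12 − 1 = 0.1237, so 1 + r/12 = 1.1237^(1/12).
r/12 = 0.009766, so r = 0.117195 = 11.720%.

11.720%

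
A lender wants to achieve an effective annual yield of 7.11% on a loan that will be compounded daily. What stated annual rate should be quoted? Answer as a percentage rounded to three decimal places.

6.869%

(1 + r/365)^365 − 1 = 0.0711, so 1 + r/365 = 1.0711^(1/365).
r/365 = 0.000188, so r = 0.068693 = 6.869%.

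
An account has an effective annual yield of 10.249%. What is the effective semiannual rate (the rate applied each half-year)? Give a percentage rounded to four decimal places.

The per-half-year rate i satisfies (1 + i)^2 = 1 + 0.10249.
i = 1.10249^(1/2) − 1 = 0.0499952 = 4.9995%.

4.9995%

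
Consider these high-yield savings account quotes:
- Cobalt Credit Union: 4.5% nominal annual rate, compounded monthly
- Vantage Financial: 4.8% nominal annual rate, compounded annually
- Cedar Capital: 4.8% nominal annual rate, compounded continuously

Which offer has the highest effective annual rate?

Cedar Capital

Cobalt Credit Union: (1 + 0.045/12)^12 − 1 = 4.594%
Vantage Financial: compounded annually, EAR = 4.800%
Cedar Capital: e^0.048 − 1 = 4.917%
The highest effective annual rate is Cedar Capital at 4.917%.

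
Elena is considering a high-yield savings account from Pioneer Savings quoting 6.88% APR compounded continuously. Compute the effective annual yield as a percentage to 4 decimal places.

7.1222%

With continuous compounding, EAR = e^0.0688 − 1.
e^0.0688 = 1.071222, so EAR = 0.071222 = 7.1222%.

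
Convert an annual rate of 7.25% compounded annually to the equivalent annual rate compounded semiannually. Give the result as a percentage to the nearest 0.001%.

7.123%

Compounded annually, EAR = nominal = 0.072500.
Solve (1 + r/2)^2 = 1.072500: r/2 = 1.072500^(1/2) − 1 = 0.035616, so r = 0.071232 = 7.123%.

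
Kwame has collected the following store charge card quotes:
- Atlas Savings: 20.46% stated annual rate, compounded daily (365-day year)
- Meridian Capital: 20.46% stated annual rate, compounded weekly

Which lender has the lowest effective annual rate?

Meridian Capital

Atlas Savings: (1 + 0.2046/365)^365 − 1 = 22.696%
Meridian Capital: (1 + 0.2046/52)^52 − 1 = 22.654%
The lowest effective annual rate is Meridian Capital at 22.654%.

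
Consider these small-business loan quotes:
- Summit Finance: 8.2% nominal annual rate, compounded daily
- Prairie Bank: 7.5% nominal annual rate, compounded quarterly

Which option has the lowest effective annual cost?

Summit Finance: (1 + 0.082/365)^365 − 1 = 8.545%
Prairie Bank: (1 + 0.075/4)^4 − 1 = 7.714%
The lowest effective annual rate is Prairie Bank at 7.714%.

Prairie Bank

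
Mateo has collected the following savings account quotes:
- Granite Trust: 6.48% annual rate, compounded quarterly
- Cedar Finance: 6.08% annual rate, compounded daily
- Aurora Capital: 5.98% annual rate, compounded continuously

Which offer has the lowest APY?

Aurora Capital

Granite Trust: (1 + 0.0648/4)^4 − 1 = 6.639%
Cedar Finance: (1 + 0.0608/365)^365 − 1 = 6.268%
Aurora Capital: e^0.0598 − 1 = 6.162%
The lowest effective annual rate is Aurora Capital at 6.162%.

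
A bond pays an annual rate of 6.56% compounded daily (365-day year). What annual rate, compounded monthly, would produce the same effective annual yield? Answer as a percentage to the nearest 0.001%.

6.577%

EAR = (1 + 0.0656/365)^365 − 1 = 0.067793.
Solve (1 + r/12)^12 = 1.067793: r/12 = 1.067793^(1/12) − 1 = 0.005481, so r = 0.065774 = 6.577%.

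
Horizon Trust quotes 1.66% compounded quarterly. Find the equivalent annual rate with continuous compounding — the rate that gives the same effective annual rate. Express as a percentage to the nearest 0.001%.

1.657%

EAR = (1 + 0.0166/4)^4 − 1 = 0.016704.
Equivalent continuous rate: r = ln(1 + 0.016704) = 0.016566 = 1.657%.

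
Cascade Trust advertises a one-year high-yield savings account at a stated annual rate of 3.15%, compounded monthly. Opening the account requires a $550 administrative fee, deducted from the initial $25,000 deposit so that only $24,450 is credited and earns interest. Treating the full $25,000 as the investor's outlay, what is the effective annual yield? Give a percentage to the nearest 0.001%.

0.926%

Value after one year: 24,450 × (1 + 0.0315/12)^12 = 24,450 × 1.031959 = $25,231.39.
Effective yield on the $25,000 outlay: 25,231.39 / 25,000 − 1 = 0.009256 = 0.926%.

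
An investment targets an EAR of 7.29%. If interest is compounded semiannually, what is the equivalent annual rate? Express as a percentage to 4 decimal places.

(1 + r/2)^2 − 1 = 0.0729, so 1 + r/2 = 1.0729^(1/2).
r/2 = 0.035809, so r = 0.071618 = 7.1618%.

7.1618%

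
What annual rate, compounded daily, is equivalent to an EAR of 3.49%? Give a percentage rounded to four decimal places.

3.4306%

(1 + r/365)^365 − 1 = 0.0349, so 1 + r/365 = 1.0349^(1/365).
r/365 = 0.000094, so r = 0.034306 = 3.4306%.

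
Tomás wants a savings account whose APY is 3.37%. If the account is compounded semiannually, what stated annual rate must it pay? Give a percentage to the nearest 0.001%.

(1 + r/2)^2 − 1 = 0.0337, so 1 + r/2 = 1.0337^(1/2).
r/2 = 0.016710, so r = 0.033421 = 3.342%.

3.342%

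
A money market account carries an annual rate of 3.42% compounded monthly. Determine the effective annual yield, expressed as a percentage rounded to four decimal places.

3.4741%

EAR = (1 + 0.0342/12)^12 − 1.
= 1.034741 − 1 = 3.4741%.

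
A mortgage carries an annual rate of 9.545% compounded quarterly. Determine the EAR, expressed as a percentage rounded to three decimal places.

9.892%

EAR = (1 + 0.09545/4)^4 − 1.
= (1 + 0.023862)^4 − 1 = 1.098921 − 1 = 9.892%.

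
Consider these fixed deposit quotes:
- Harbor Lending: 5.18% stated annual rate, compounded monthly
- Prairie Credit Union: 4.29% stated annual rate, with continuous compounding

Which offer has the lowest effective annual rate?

Prairie Credit Union

Harbor Lending: (1 + 0.0518/12)^12 − 1 = 5.305%
Prairie Credit Union: e^0.0429 − 1 = 4.383%
The lowest effective annual rate is Prairie Credit Union at 4.383%.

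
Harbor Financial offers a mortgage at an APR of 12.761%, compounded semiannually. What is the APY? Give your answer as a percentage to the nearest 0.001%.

13.168%

EAR = (1 + 0.12761/2)^2 − 1.
= (1 + 0.063805)^2 − 1 = 1.131681 − 1 = 13.168%.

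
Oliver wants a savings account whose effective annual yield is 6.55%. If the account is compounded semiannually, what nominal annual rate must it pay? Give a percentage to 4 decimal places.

(1 + r/2)^2 − 1 = 0.0655, so 1 + r/2 = 1.0655^(1/2).
r/2 = 0.032231, so r = 0.064461 = 6.4461%.

6.4461%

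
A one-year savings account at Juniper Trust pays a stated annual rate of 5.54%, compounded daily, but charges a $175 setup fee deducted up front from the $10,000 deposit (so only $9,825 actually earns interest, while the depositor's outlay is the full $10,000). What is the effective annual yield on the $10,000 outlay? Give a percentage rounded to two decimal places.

3.85%

Value after one year: 9,825 × (1 + 0.0554/365)^365 = 9,825 × 1.056959 = $10,384.62.
Effective yield on the $10,000 outlay: 10,384.62 / 10,000 − 1 = 0.038462 = 3.85%.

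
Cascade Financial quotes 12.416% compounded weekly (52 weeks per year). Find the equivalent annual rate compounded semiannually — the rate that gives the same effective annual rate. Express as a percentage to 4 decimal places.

12.7937%

EAR = (1 + 0.12416/52)^52 − 1 = 0.132029.
Solve (1 + r/2)^2 = 1.132029: r/2 = 1.132029^(1/2) − 1 = 0.063969, so r = 0.127937 = 12.7937%.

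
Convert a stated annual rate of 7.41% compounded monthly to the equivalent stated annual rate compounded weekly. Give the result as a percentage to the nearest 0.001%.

EAR = (1 + 0.0741/12)^12 − 1 = 0.076669.
Solve (1 + r/52)^52 = 1.076669: r/52 = 1.076669^(1/52) − 1 = 0.001422, so r = 0.073925 = 7.392%.

7.392%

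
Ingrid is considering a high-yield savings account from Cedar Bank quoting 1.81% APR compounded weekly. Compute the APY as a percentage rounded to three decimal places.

1.826%

EAR = (1 + 0.0181/52)^52 − 1.
= 1.018262 − 1 = 1.826%.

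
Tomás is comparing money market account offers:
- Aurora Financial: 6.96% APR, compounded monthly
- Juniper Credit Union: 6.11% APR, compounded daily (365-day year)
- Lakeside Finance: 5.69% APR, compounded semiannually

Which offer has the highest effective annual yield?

Aurora Financial: (1 + 0.0696/12)^12 − 1 = 7.186%
Juniper Credit Union: (1 + 0.0611/365)^365 − 1 = 6.300%
Lakeside Finance: (1 + 0.0569/2)^2 − 1 = 5.771%
The highest effective annual rate is Aurora Financial at 7.186%.

Aurora Financial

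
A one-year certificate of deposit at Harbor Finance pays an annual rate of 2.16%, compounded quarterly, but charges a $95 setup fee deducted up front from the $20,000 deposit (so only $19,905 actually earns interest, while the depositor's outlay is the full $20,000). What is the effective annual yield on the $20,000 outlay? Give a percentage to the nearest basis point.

Value after one year: 19,905 × (1 + 0.0216/4)^4 = 19,905 × 1.021776 = $20,338.44.
Effective yield on the $20,000 outlay: 20,338.44 / 20,000 − 1 = 0.016922 = 1.69%.

1.69%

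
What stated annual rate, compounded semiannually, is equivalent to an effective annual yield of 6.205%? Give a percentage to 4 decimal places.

6.1116%

(1 + r/2)^2 − 1 = 0.06205, so 1 + r/2 = 1.06205^(1/2).
r/2 = 0.030558, so r = 0.061116 = 6.1116%.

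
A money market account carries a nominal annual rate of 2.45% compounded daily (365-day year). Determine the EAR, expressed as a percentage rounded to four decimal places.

EAR = (1 + 0.0245/365)^365 − 1.
= 1.024802 − 1 = 2.4802%.

2.4802%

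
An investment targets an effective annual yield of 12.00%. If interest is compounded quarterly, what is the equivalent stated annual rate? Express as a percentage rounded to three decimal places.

(1 + r/4)^4 − 1 = 0.1200, so 1 + r/4 = 1.1200^(1/4).
r/4 = 0.028737, so r = 0.114949 = 11.495%.

11.495%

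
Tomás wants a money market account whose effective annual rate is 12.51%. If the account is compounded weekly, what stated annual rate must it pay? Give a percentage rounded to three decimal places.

(1 + r/52)^52 − 1 = 0.1251, so 1 + r/52 = 1.1251^(1/52).
r/52 = 0.002269, so r = 0.118006 = 11.801%.

11.801%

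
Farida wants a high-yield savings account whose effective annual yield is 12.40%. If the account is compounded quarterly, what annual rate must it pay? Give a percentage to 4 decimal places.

(1 + r/4)^4 − 1 = 0.1240, so 1 + r/4 = 1.1240^(1/4).
r/4 = 0.029655, so r = 0.118619 = 11.8619%.

11.8619%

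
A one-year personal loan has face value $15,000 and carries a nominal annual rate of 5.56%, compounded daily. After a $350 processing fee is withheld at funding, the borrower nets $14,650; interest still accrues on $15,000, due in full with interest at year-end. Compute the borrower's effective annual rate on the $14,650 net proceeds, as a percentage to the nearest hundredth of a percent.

Amount owed after one year: 15,000 × (1 + 0.0556/365)^365 = 15,000 × 1.057170 = $15,857.55.
Effective rate on net proceeds: 15,857.55 / 14,650 − 1 = 0.082427 = 8.24%.

8.24%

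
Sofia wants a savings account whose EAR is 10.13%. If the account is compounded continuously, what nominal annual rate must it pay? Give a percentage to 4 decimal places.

Continuous: nominal r satisfies e^r − 1 = 0.1013.
r = ln(1 + 0.1013) = ln(1.1013) = 0.096491 = 9.6491%.

9.6491%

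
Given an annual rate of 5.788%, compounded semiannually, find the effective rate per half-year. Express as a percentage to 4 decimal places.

2.8940%

With a nominal annual rate compounded semiannually, the periodic rate is the nominal rate divided by 2.
i = 0.05788 / 2 = 0.0289400 = 2.8940%.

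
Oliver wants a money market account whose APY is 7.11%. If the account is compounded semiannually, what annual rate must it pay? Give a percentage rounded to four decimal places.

6.9879%

(1 + r/2)^2 − 1 = 0.0711, so 1 + r/2 = 1.0711^(1/2).
r/2 = 0.034940, so r = 0.069879 = 6.9879%.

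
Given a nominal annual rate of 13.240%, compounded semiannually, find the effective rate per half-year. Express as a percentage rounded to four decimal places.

With a nominal annual rate compounded semiannually, the periodic rate is the nominal rate divided by 2.
i = 0.13240 / 2 = 0.0662000 = 6.6200%.

6.6200%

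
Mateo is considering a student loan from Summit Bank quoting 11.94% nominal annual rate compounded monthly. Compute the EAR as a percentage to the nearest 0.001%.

12.616%

EAR = (1 + 0.1194/12)^12 − 1.
= (1 + 0.009950)^12 − 1 = 1.126156 − 1 = 12.616%.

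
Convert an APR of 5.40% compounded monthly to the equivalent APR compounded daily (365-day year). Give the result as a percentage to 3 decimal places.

EAR = (1 + 0.0540/12)^12 − 1 = 0.055357.
Solve (1 + r/365)^365 = 1.055357: r/365 = 1.055357^(1/365) − 1 = 0.000148, so r = 0.053883 = 5.388%.

5.388%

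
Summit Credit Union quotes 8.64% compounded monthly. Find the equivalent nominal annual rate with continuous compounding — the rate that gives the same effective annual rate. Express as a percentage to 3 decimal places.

EAR = (1 + 0.0864/12)^12 − 1 = 0.089905.
Equivalent continuous rate: r = ln(1 + 0.089905) = 0.086090 = 8.609%.

8.609%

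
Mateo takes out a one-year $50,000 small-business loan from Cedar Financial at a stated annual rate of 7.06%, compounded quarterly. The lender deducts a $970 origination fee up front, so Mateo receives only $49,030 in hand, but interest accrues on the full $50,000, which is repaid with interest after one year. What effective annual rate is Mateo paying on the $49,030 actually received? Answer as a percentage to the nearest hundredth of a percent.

9.37%

Amount owed after one year: 50,000 × (1 + 0.0706/4)^4 = 50,000 × 1.072491 = $53,624.56.
Effective rate on net proceeds: 53,624.56 / 49,030 − 1 = 0.093709 = 9.37%.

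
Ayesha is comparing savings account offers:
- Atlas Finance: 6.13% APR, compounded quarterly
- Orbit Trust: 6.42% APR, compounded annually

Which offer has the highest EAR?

Atlas Finance: (1 + 0.0613/4)^4 − 1 = 6.272%
Orbit Trust: compounded annually, EAR = 6.420%
The highest effective annual rate is Orbit Trust at 6.420%.

Orbit Trust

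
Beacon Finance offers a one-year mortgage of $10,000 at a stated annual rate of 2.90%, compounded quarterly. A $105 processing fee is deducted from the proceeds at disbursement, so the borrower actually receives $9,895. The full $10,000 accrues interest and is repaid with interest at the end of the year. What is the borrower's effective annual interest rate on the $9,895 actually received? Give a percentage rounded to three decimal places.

4.024%

Amount owed after one year: 10,000 × (1 + 0.0290/4)^4 = 10,000 × 1.029317 = $10,293.17.
Effective rate on net proceeds: 10,293.17 / 9,895 − 1 = 0.040239 = 4.024%.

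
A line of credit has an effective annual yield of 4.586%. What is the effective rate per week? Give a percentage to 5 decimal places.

The per-week rate i satisfies (1 + i)^52 = 1 + 0.04586.
i = 1.04586^(1/52) − 1 = 0.0008627 = 0.08627%.

0.08627%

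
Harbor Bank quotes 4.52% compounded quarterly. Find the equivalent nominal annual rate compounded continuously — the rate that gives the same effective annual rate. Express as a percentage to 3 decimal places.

4.495%

EAR = (1 + 0.0452/4)^4 − 1 = 0.045972.
Equivalent continuous rate: r = ln(1 + 0.045972) = 0.044947 = 4.495%.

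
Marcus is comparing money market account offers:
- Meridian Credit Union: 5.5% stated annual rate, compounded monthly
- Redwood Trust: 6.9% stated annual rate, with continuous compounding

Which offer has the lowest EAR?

Meridian Credit Union: (1 + 0.055/12)^12 − 1 = 5.641%
Redwood Trust: e^0.069 − 1 = 7.144%
The lowest effective annual rate is Meridian Credit Union at 5.641%.

Meridian Credit Union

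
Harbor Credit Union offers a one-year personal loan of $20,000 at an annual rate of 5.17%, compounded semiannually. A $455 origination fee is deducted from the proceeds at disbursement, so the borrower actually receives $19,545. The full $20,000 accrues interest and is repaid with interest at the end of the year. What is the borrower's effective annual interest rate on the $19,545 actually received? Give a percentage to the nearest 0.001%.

Amount owed after one year: 20,000 × (1 + 0.0517/2)^2 = 20,000 × 1.052368 = $21,047.36.
Effective rate on net proceeds: 21,047.36 / 19,545 − 1 = 0.076867 = 7.687%.

7.687%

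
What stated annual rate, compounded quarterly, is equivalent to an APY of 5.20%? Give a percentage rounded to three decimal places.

5.102%

(1 + r/4)^4 − 1 = 0.0520, so 1 + r/4 = 1.0520^(1/4).
r/4 = 0.012754, so r = 0.051016 = 5.102%.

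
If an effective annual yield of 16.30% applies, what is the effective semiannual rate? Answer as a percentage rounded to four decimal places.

The per-half-year rate i satisfies (1 + i)^2 = 1 + 0.1630.
i = 1.1630^(1/2) − 1 = 0.0784248 = 7.8425%.

7.8425%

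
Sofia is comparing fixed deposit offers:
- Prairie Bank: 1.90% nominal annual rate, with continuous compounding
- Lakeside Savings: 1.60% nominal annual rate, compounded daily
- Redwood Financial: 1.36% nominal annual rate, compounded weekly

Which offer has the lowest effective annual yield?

Redwood Financial

Prairie Bank: e^0.0190 − 1 = 1.918%
Lakeside Savings: (1 + 0.0160/365)^365 − 1 = 1.613%
Redwood Financial: (1 + 0.0136/52)^52 − 1 = 1.369%
The lowest effective annual rate is Redwood Financial at 1.369%.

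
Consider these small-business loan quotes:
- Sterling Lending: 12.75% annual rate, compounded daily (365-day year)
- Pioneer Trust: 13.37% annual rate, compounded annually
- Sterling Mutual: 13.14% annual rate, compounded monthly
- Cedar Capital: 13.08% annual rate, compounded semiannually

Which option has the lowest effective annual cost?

Sterling Lending: (1 + 0.1275/365)^365 − 1 = 13.596%
Pioneer Trust: compounded annually, EAR = 13.370%
Sterling Mutual: (1 + 0.1314/12)^12 − 1 = 13.961%
Cedar Capital: (1 + 0.1308/2)^2 − 1 = 13.508%
The lowest effective annual rate is Pioneer Trust at 13.370%.

Pioneer Trust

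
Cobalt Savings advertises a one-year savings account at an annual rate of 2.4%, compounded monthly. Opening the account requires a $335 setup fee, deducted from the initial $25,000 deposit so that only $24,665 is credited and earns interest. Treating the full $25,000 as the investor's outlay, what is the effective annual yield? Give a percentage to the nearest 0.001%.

1.054%

Value after one year: 24,665 × (1 + 0.024/12)^12 = 24,665 × 1.024266 = $25,263.52.
Effective yield on the $25,000 outlay: 25,263.52 / 25,000 − 1 = 0.010541 = 1.054%.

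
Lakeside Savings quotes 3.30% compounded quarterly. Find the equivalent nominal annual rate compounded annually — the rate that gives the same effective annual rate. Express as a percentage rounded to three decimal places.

EAR = (1 + 0.0330/4)^4 − 1 = 0.033411.
Compounded annually, the equivalent nominal rate is the EAR itself: 3.341%.

3.341%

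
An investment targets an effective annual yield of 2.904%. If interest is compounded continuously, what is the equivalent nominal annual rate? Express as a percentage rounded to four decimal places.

Continuous: nominal r satisfies e^r − 1 = 0.02904.
r = ln(1 + 0.02904) = ln(1.02904) = 0.028626 = 2.8626%.

2.8626%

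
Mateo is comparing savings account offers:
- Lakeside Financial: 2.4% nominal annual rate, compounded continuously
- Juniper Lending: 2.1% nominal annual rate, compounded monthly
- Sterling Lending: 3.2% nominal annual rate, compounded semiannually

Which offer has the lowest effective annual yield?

Lakeside Financial: e^0.024 − 1 = 2.429%
Juniper Lending: (1 + 0.021/12)^12 − 1 = 2.120%
Sterling Lending: (1 + 0.032/2)^2 − 1 = 3.226%
The lowest effective annual rate is Juniper Lending at 2.120%.

Juniper Lending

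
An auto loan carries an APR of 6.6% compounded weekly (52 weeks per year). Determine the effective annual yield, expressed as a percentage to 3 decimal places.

EAR = (1 + 0.066/52)^52 − 1.
= 1.068182 − 1 = 6.818%.

6.818%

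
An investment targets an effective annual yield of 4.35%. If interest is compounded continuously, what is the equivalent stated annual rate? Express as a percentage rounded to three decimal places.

4.258%

Continuous: nominal r satisfies e^r − 1 = 0.0435.
r = ln(1 + 0.0435) = ln(1.0435) = 0.042580 = 4.258%.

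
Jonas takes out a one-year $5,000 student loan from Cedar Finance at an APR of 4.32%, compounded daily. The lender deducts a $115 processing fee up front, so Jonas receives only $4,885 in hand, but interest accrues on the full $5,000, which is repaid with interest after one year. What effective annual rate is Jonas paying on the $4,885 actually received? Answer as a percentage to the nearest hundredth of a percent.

Amount owed after one year: 5,000 × (1 + 0.0432/365)^365 = 5,000 × 1.044144 = $5,220.72.
Effective rate on net proceeds: 5,220.72 / 4,885 − 1 = 0.068725 = 6.87%.

6.87%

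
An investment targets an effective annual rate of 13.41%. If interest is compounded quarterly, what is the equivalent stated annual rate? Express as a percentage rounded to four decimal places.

(1 + r/4)^4 − 1 = 0.1341, so 1 + r/4 = 1.1341^(1/4).
r/4 = 0.031960, so r = 0.127840 = 12.7840%.

12.7840%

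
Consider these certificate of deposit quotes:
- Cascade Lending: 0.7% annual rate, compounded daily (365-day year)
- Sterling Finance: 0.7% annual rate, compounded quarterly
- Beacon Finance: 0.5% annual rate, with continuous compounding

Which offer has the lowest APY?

Cascade Lending: (1 + 0.007/365)^365 − 1 = 0.702%
Sterling Finance: (1 + 0.007/4)^4 − 1 = 0.702%
Beacon Finance: e^0.005 − 1 = 0.501%
The lowest effective annual rate is Beacon Finance at 0.501%.

Beacon Finance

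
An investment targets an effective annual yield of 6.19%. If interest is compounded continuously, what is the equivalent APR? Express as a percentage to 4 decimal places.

6.0060%

Continuous: nominal r satisfies e^r − 1 = 0.0619.
r = ln(1 + 0.0619) = ln(1.0619) = 0.060060 = 6.0060%.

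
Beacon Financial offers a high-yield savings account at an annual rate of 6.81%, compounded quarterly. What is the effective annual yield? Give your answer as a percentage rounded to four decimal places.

EAR = (1 + 0.0681/4)^4 − 1.
= (1 + 0.017025)^4 − 1 = 1.069859 − 1 = 6.9859%.

6.9859%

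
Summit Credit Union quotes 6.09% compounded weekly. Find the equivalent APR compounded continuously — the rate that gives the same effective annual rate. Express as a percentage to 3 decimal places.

EAR = (1 + 0.0609/52)^52 − 1 = 0.062755.
Equivalent continuous rate: r = ln(1 + 0.062755) = 0.060864 = 6.086%.

6.086%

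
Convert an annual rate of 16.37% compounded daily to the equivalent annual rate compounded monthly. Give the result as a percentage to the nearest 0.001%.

EAR = (1 + 0.1637/365)^365 − 1 = 0.177818.
Solve (1 + r/12)^12 = 1.177818: r/12 = 1.177818^(1/12) − 1 = 0.013732, so r = 0.164784 = 16.478%.

16.478%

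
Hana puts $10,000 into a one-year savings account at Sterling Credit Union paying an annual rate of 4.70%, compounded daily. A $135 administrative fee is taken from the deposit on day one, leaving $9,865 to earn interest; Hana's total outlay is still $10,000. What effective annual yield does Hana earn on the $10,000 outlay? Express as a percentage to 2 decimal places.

Value after one year: 9,865 × (1 + 0.0470/365)^365 = 9,865 × 1.048119 = $10,339.69.
Effective yield on the $10,000 outlay: 10,339.69 / 10,000 − 1 = 0.033969 = 3.40%.

3.40%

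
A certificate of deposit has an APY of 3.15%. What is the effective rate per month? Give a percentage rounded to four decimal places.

0.2588%

The per-month rate i satisfies (1 + i)^12 = 1 + 0.0315.
i = 1.0315^(1/12) − 1 = 0.0025878 = 0.2588%.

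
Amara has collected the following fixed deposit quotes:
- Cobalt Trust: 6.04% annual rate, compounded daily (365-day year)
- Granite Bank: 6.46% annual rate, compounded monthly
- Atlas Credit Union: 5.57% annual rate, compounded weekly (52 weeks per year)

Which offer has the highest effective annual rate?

Granite Bank

Cobalt Trust: (1 + 0.0604/365)^365 − 1 = 6.226%
Granite Bank: (1 + 0.0646/12)^12 − 1 = 6.655%
Atlas Credit Union: (1 + 0.0557/52)^52 − 1 = 5.725%
The highest effective annual rate is Granite Bank at 6.655%.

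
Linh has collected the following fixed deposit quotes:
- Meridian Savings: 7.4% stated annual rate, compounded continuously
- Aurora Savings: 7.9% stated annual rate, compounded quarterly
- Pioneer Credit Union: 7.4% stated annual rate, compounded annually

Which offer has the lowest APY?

Pioneer Credit Union

Meridian Savings: e^0.074 − 1 = 7.681%
Aurora Savings: (1 + 0.079/4)^4 − 1 = 8.137%
Pioneer Credit Union: compounded annually, EAR = 7.400%
The lowest effective annual rate is Pioneer Credit Union at 7.400%.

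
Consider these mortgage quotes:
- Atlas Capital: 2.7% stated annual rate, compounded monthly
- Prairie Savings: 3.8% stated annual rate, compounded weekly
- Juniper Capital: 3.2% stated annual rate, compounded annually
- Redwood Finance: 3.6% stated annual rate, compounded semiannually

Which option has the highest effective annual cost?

Atlas Capital: (1 + 0.027/12)^12 − 1 = 2.734%
Prairie Savings: (1 + 0.038/52)^52 − 1 = 3.872%
Juniper Capital: compounded annually, EAR = 3.200%
Redwood Finance: (1 + 0.036/2)^2 − 1 = 3.632%
The highest effective annual rate is Prairie Savings at 3.872%.

Prairie Savings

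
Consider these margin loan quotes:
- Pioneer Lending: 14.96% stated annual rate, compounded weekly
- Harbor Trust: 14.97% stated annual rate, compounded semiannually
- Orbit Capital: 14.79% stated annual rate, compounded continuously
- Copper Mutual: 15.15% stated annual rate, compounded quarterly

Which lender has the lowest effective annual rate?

Harbor Trust

Pioneer Lending: (1 + 0.1496/52)^52 − 1 = 16.112%
Harbor Trust: (1 + 0.1497/2)^2 − 1 = 15.530%
Orbit Capital: e^0.1479 − 1 = 15.940%
Copper Mutual: (1 + 0.1515/4)^4 − 1 = 16.033%
The lowest effective annual rate is Harbor Trust at 15.530%.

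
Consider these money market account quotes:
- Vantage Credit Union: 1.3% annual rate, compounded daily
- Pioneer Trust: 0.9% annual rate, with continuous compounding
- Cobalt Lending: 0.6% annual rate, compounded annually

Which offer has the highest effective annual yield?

Vantage Credit Union

Vantage Credit Union: (1 + 0.013/365)^365 − 1 = 1.308%
Pioneer Trust: e^0.009 − 1 = 0.904%
Cobalt Lending: compounded annually, EAR = 0.600%
The highest effective annual rate is Vantage Credit Union at 1.308%.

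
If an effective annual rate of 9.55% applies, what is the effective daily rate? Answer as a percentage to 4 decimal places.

0.0250%

The per-day rate i satisfies (1 + i)^365 = 1 + 0.0955.
i = 1.0955^(1/365) − 1 = 0.0002499 = 0.0250%.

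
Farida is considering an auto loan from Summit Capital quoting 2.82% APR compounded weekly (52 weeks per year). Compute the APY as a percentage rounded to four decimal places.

EAR = (1 + 0.0282/52)^52 − 1.
= (1 + 0.000542)^52 − 1 = 1.028594 − 1 = 2.8594%.

2.8594%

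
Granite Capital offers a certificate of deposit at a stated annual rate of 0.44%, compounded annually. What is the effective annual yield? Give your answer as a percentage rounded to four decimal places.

Annual compounding means the effective rate equals the nominal rate: 0.4400%.

0.4400%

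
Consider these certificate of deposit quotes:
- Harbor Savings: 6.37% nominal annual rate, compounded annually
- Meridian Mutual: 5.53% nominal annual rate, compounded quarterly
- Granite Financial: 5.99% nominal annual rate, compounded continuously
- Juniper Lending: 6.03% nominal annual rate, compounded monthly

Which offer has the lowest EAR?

Harbor Savings: compounded annually, EAR = 6.370%
Meridian Mutual: (1 + 0.0553/4)^4 − 1 = 5.646%
Granite Financial: e^0.0599 − 1 = 6.173%
Juniper Lending: (1 + 0.0603/12)^12 − 1 = 6.199%
The lowest effective annual rate is Meridian Mutual at 5.646%.

Meridian Mutual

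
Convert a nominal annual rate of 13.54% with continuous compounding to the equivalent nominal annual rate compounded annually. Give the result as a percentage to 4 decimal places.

EAR under continuous compounding: e^0.1354 − 1 = 0.144995.
Compounded annually, the equivalent nominal rate is the EAR itself: 14.4995%.

14.4995%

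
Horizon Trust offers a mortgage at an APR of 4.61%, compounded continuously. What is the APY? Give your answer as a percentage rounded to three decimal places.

4.718%

With continuous compounding, EAR = e^0.0461 − 1.
e^0.0461 = 1.047179, so EAR = 0.047179 = 4.718%.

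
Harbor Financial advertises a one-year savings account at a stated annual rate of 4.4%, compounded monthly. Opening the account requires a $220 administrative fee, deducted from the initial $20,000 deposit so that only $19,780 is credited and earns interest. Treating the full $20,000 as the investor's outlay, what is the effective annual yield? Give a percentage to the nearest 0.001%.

Value after one year: 19,780 × (1 + 0.044/12)^12 = 19,780 × 1.044898 = $20,668.09.
Effective yield on the $20,000 outlay: 20,668.09 / 20,000 − 1 = 0.033404 = 3.340%.

3.340%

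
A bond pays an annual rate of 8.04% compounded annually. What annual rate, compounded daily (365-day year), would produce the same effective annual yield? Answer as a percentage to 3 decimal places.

7.734%

Compounded annually, EAR = nominal = 0.080400.
Solve (1 + r/365)^365 = 1.080400: r/365 = 1.080400^(1/365) − 1 = 0.000212, so r = 0.077340 = 7.734%.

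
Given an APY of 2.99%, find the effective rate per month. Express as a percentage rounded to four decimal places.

The per-month rate i satisfies (1 + i)^12 = 1 + 0.0299.
i = 1.0299^(1/12) − 1 = 0.0024582 = 0.2458%.

0.2458%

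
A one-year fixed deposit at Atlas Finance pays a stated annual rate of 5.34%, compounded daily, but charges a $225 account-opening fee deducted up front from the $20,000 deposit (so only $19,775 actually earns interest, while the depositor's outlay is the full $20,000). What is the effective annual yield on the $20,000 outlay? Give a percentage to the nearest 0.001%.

Value after one year: 19,775 × (1 + 0.0534/365)^365 = 19,775 × 1.054847 = $20,859.61.
Effective yield on the $20,000 outlay: 20,859.61 / 20,000 − 1 = 0.042980 = 4.298%.

4.298%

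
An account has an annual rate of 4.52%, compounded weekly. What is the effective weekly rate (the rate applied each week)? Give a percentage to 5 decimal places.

With a nominal annual rate compounded weekly, the periodic rate is the nominal rate divided by 52.
i = 0.0452 / 52 = 0.0008692 = 0.08692%.

0.08692%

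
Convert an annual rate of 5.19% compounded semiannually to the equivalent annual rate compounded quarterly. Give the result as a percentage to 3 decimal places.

5.157%

EAR = (1 + 0.0519/2)^2 − 1 = 0.052573.
Solve (1 + r/4)^4 = 1.052573: r/4 = 1.052573^(1/4) − 1 = 0.012892, so r = 0.051568 = 5.157%.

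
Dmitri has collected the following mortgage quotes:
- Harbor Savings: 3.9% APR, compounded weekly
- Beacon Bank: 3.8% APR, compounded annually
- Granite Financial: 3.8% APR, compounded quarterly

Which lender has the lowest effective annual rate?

Beacon Bank

Harbor Savings: (1 + 0.039/52)^52 − 1 = 3.976%
Beacon Bank: compounded annually, EAR = 3.800%
Granite Financial: (1 + 0.038/4)^4 − 1 = 3.854%
The lowest effective annual rate is Beacon Bank at 3.800%.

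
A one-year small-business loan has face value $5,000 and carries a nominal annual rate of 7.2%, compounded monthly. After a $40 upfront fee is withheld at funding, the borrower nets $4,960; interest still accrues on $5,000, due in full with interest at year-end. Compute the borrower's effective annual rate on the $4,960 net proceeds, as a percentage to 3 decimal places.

Amount owed after one year: 5,000 × (1 + 0.072/12)^12 = 5,000 × 1.074424 = $5,372.12.
Effective rate on net proceeds: 5,372.12 / 4,960 − 1 = 0.083089 = 8.309%.

8.309%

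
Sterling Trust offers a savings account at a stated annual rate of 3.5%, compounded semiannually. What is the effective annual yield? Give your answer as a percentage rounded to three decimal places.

3.531%

EAR = (1 + 0.035/2)^2 − 1.
= 1.035306 − 1 = 3.531%.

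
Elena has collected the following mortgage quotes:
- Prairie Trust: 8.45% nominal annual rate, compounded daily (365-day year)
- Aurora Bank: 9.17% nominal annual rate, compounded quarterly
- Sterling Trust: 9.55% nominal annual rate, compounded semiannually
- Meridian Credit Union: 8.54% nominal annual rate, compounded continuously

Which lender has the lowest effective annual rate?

Prairie Trust: (1 + 0.0845/365)^365 − 1 = 8.816%
Aurora Bank: (1 + 0.0917/4)^4 − 1 = 9.490%
Sterling Trust: (1 + 0.0955/2)^2 − 1 = 9.778%
Meridian Credit Union: e^0.0854 − 1 = 8.915%
The lowest effective annual rate is Prairie Trust at 8.816%.

Prairie Trust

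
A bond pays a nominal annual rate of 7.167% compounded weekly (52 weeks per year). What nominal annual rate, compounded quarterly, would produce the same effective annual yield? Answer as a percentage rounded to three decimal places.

EAR = (1 + 0.07167/52)^52 − 1 = 0.074248.
Solve (1 + r/4)^4 = 1.074248: r/4 = 1.074248^(1/4) − 1 = 0.018066, so r = 0.072266 = 7.227%.

7.227%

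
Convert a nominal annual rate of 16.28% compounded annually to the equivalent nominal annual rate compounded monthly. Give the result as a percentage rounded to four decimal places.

15.1783%

Compounded annually, EAR = nominal = 0.162800.
Solve (1 + r/12)^12 = 1.162800: r/12 = 1.162800^(1/12) − 1 = 0.012649, so r = 0.151783 = 15.1783%.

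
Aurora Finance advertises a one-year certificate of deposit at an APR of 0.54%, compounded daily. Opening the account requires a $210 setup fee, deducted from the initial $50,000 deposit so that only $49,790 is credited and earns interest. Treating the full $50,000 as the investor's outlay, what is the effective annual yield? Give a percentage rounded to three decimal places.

0.119%

Value after one year: 49,790 × (1 + 0.0054/365)^365 = 49,790 × 1.005415 = $50,059.59.
Effective yield on the $50,000 outlay: 50,059.59 / 50,000 − 1 = 0.001192 = 0.119%.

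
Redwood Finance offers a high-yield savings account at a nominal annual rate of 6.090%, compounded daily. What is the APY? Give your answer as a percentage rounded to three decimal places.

6.279%

EAR = (1 + 0.06090/365)^365 − 1.
= (1 + 0.000167)^365 − 1 = 1.062787 − 1 = 6.279%.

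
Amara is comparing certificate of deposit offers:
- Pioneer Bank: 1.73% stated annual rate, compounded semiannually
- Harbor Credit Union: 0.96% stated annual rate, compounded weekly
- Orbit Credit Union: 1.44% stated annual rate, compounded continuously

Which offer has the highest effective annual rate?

Pioneer Bank

Pioneer Bank: (1 + 0.0173/2)^2 − 1 = 1.737%
Harbor Credit Union: (1 + 0.0096/52)^52 − 1 = 0.965%
Orbit Credit Union: e^0.0144 − 1 = 1.450%
The highest effective annual rate is Pioneer Bank at 1.737%.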